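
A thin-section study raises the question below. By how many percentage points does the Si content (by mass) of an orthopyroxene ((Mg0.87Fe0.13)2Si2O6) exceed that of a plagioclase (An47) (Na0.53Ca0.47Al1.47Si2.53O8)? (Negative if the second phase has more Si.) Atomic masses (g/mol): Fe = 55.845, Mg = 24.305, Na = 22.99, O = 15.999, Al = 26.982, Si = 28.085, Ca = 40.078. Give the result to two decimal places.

First mineral: 56.170 g Si in 208.974 g formula = 26.88 wt% Si.
Second mineral: 71.055 g Si in 269.732 g formula = 26.34 wt% Si.
26.88% − 26.34% gives a difference of 0.54 percentage points.

0.54 percentage points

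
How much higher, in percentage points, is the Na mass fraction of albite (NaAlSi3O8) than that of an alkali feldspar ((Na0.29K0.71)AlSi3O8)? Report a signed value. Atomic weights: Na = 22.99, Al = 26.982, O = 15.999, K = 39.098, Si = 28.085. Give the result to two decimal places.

6.33 percentage points

Na in NaAlSi3O8: molar mass 262.219 g/mol; 1×22.99 = 22.990 g → 8.77 wt%.
Na in (Na0.29K0.71)AlSi3O8: molar mass 273.656 g/mol; 0.29×22.99 = 6.667 g → 2.44 wt%.
Difference = 8.77 − 2.44 = 6.33 percentage points.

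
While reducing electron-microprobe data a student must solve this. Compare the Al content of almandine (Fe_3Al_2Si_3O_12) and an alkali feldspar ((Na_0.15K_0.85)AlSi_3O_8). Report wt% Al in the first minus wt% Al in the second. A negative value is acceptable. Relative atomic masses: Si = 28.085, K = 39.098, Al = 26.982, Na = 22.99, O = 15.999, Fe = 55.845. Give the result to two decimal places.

Al in Fe_3Al_2Si_3O_12: molar mass 497.742 g/mol; 2×26.982 = 53.964 g → 10.84 wt%.
Al in (Na_0.15K_0.85)AlSi_3O_8: molar mass 275.911 g/mol; 1×26.982 = 26.982 g → 9.78 wt%.
Difference = 10.84 − 9.78 = 1.06 percentage points.

1.06 percentage points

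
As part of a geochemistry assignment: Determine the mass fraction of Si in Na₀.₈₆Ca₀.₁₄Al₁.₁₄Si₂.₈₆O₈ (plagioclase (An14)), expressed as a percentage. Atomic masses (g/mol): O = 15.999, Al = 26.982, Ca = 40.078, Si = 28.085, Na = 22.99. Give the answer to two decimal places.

Formula mass = 0.86×22.99 + 0.14×40.078 + 1.14×26.982 + 2.86×28.085 + 8×15.999 = 264.457 g/mol, of which 80.323 g is Si.
So Si makes up 80.323/264.457 = 0.3037 of the mass, i.e. 30.37%.

30.37 weight percent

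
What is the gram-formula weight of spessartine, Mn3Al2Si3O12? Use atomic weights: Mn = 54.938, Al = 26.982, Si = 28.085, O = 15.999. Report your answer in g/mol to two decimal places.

Mn: 3 × 54.938 = 164.8140
Al: 2 × 26.982 = 53.9640
Si: 3 × 28.085 = 84.2550
O: 12 × 15.999 = 191.9880
Summing the contributions gives the formula mass.

495.02 g/mol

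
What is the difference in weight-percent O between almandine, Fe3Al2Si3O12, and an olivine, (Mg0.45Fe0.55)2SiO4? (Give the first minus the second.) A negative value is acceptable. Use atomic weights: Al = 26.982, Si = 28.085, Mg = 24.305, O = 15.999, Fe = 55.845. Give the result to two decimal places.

2.08 percentage points

First mineral: 191.988 g O in 497.742 g formula = 38.57 wt% O.
Second mineral: 63.996 g O in 175.385 g formula = 36.49 wt% O.
38.57% − 36.49% gives a difference of 2.08 percentage points.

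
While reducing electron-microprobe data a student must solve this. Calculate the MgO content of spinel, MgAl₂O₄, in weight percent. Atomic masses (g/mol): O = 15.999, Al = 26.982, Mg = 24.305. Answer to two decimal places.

28.33 wt%

Molar mass of MgAl₂O₄ = 1·24.305 + 2·26.982 + 4·15.999 = 142.265 g/mol.
Each formula unit contains 1 Mg, equivalent to 1/1 = 1.0000 mol MgO.
M(MgO) = 1×24.305 + 1×15.999 = 40.304 g/mol.
Mass of MgO per formula unit = 1.0000 × 40.304 = 40.304 g.
MgO wt% = 40.304 / 142.265 × 100 = 28.33%.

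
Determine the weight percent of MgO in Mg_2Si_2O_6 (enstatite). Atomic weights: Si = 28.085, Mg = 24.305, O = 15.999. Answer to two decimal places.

40.15 wt%

M(Mg_2Si_2O_6) = 200.774 g/mol; M(MgO) = 40.304 g/mol.
Moles MgO per formula unit = 2 Mg ÷ 1 = 2.0000.
MgO fraction = (2.0000 × 40.304) / 200.774 = 80.608/200.774 = 0.4015.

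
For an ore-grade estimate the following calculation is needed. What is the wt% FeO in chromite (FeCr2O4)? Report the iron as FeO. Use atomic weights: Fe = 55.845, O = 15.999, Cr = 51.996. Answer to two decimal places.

M(FeCr2O4) = 223.833 g/mol; M(FeO) = 71.844 g/mol.
Moles FeO per formula unit = 1 Fe ÷ 1 = 1.0000.
FeO fraction = (1.0000 × 71.844) / 223.833 = 71.844/223.833 = 0.3210.

32.10 wt%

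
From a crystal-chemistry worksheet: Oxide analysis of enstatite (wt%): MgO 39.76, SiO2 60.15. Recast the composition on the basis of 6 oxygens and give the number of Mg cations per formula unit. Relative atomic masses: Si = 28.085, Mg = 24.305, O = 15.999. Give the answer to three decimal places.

MgO: 39.76/40.304 = 0.98650 mol → 0.98650 mol Mg, 0.98650 mol O.
SiO2: 60.15/60.083 = 1.00112 mol → 1.00112 mol Si, 2.00224 mol O.
Total oxygen = 2.98874 mol. Normalization factor = 6/2.98874 = 2.00753.
Mg per 6 O = 0.98650 × 2.00753 = 1.980.

1.980 Mg apfu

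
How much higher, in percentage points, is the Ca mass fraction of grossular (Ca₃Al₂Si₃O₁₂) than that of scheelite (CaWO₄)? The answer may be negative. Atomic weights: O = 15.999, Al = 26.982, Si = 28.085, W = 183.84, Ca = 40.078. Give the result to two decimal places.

12.77 percentage points

M(Ca₃Al₂Si₃O₁₂) = 450.441 g/mol, so wt% Ca = 120.234/450.441 × 100 = 26.69%.
M(CaWO₄) = 287.914 g/mol, so wt% Ca = 40.078/287.914 × 100 = 13.92%.
26.69 − 13.92 = 12.77 pp.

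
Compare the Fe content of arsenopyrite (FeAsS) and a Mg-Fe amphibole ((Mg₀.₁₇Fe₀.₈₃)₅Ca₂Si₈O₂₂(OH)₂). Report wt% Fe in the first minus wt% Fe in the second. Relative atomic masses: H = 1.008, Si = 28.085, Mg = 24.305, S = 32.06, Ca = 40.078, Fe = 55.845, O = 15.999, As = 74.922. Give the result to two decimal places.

M(FeAsS) = 162.827 g/mol, so wt% Fe = 55.845/162.827 × 100 = 34.30%.
M((Mg₀.₁₇Fe₀.₈₃)₅Ca₂Si₈O₂₂(OH)₂) = 943.244 g/mol, so wt% Fe = 231.757/943.244 × 100 = 24.57%.
34.30 − 24.57 = 9.73 pp.

9.73 percentage points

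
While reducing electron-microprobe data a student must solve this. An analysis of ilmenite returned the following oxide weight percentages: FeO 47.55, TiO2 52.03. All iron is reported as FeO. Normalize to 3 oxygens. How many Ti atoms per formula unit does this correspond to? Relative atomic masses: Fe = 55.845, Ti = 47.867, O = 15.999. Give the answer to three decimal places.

FeO (M=71.844): mol = 0.66185; Fe = 0.66185, O = 0.66185.
TiO2 (M=79.865): mol = 0.65147; Ti = 0.65147, O = 1.30294.
ΣO = 1.96479; factor = 3/ΣO = 1.52688.
Ti apfu = 0.65147 × 1.52688 = 0.995.

0.995 Ti apfu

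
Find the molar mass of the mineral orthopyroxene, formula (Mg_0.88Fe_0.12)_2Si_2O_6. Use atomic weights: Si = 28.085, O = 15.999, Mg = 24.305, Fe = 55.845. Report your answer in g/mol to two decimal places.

208.34 g/mol

M = 1.76·24.305 + 0.24·55.845 + 2·28.085 + 6·15.999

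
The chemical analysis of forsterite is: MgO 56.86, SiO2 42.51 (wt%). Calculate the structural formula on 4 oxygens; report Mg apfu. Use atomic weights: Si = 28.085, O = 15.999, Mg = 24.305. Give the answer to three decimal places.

1.997 Mg apfu

56.86 wt% MgO ÷ 40.304 g/mol = 1.41078 mol, giving 1.41078 Mg and 1.41078 O.
42.51 wt% SiO2 ÷ 60.083 g/mol = 0.70752 mol, giving 0.70752 Si and 1.41504 O.
Oxygen sums to 2.82582; scaling by 4/2.82582 = 1.41552 puts the formula on 4 O.
Mg: 1.41078 × 1.41552 = 1.997 atoms per formula unit.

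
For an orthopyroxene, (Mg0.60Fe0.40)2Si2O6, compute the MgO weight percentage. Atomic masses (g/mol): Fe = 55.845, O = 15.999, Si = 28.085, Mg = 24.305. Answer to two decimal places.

21.40 wt%

Formula mass = 226.006 g/mol.
1.20 Mg → 1.2000 mol MgO per formula unit; M(MgO) = 40.304, so MgO mass = 48.365 g.
48.365/226.006 × 100 = 21.40 wt%.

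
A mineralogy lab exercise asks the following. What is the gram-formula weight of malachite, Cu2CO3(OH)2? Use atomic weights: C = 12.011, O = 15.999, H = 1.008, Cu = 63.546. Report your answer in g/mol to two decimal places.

221.11 g/mol

M = 2*63.546 + 1*12.011 + 5*15.999 + 2*1.008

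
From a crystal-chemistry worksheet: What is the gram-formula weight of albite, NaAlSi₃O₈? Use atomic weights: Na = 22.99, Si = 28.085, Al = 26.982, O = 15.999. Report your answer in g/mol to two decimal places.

M = 1×22.99 + 1×26.982 + 3×28.085 + 8×15.999

262.22 g/mol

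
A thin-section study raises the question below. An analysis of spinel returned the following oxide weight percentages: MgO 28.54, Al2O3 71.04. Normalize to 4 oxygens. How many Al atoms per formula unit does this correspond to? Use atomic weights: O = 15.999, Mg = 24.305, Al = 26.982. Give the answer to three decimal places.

1.992 Al apfu

MgO (M=40.304): mol = 0.70812; Mg = 0.70812, O = 0.70812.
Al2O3 (M=101.961): mol = 0.69674; Al = 1.39348, O = 2.09022.
ΣO = 2.79834; factor = 4/ΣO = 1.42942.
Al apfu = 1.39348 × 1.42942 = 1.992.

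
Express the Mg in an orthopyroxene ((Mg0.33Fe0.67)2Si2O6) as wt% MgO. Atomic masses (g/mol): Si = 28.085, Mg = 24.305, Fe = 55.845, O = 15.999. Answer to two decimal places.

10.95 wt%

M((Mg0.33Fe0.67)2Si2O6) = 243.038 g/mol; M(MgO) = 40.304 g/mol.
Moles MgO per formula unit = 0.66 Mg ÷ 1 = 0.6600.
MgO fraction = (0.6600 × 40.304) / 243.038 = 26.601/243.038 = 0.1095.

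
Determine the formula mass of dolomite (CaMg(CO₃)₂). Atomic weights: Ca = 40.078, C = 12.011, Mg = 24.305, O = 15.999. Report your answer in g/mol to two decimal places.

M = 1×40.078 + 1×24.305 + 2×12.011 + 6×15.999

184.40 g/mol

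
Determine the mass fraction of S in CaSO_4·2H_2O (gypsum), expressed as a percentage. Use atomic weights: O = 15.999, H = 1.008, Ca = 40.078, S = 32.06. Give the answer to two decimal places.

M(CaSO_4·2H_2O) = 172.164 g/mol.
S contributes 1 × 32.06 = 32.060 g per mole.
32.060/172.164 = 0.1862 → 18.62%.

18.62 mass %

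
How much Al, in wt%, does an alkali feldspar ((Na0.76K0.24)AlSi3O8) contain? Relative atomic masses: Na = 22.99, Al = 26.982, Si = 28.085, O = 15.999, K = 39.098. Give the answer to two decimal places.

10.14 wt%

Molar mass of (Na0.76K0.24)AlSi3O8: 0.76×22.99 + 0.24×39.098 + 1×26.982 + 3×28.085 + 8×15.999 = 266.085 g/mol.
Mass of Al per formula unit: 1 × 26.982 = 26.982 g.
Weight fraction Al = 26.982 / 266.085 = 0.1014.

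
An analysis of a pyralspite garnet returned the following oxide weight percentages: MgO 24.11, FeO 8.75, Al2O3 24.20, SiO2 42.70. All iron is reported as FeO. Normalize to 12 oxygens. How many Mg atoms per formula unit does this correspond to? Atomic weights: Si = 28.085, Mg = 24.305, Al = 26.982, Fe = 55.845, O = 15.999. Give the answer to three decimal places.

2.516 Mg apfu

MgO (M=40.304): mol = 0.59820; Mg = 0.59820, O = 0.59820.
FeO (M=71.844): mol = 0.12179; Fe = 0.12179, O = 0.12179.
Al2O3 (M=101.961): mol = 0.23735; Al = 0.47470, O = 0.71205.
SiO2 (M=60.083): mol = 0.71068; Si = 0.71068, O = 1.42136.
ΣO = 2.85340; factor = 12/ΣO = 4.20551.
Mg apfu = 0.59820 × 4.20551 = 2.516.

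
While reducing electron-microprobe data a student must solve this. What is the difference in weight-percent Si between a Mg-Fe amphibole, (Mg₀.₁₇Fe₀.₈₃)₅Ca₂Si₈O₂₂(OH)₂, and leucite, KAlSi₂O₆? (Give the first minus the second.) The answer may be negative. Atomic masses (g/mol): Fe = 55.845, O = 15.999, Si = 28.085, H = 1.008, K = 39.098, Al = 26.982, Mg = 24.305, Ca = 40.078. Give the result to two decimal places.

Si in (Mg₀.₁₇Fe₀.₈₃)₅Ca₂Si₈O₂₂(OH)₂: molar mass 943.244 g/mol; 8×28.085 = 224.680 g → 23.82 wt%.
Si in KAlSi₂O₆: molar mass 218.244 g/mol; 2×28.085 = 56.170 g → 25.74 wt%.
Difference = 23.82 − 25.74 = -1.92 percentage points.

-1.92 percentage points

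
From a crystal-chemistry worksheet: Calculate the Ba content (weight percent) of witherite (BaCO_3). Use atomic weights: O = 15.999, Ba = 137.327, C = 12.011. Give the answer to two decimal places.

69.59 weight percent

M(BaCO_3) = 197.335 g/mol.
Ba contributes 1 × 137.327 = 137.327 g per mole.
137.327/197.335 = 0.6959 → 69.59%.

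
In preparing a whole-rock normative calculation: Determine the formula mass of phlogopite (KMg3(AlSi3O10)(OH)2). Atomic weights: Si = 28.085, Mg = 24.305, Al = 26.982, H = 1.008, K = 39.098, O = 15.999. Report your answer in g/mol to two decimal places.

M = 1×39.098 + 3×24.305 + 1×26.982 + 3×28.085 + 12×15.999 + 2×1.008

417.25 g/mol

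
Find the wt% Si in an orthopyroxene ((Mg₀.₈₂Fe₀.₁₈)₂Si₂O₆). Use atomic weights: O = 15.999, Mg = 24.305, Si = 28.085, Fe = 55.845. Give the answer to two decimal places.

Molar mass of (Mg₀.₈₂Fe₀.₁₈)₂Si₂O₆: 1.64*24.305 + 0.36*55.845 + 2*28.085 + 6*15.999 = 212.128 g/mol.
Mass of Si per formula unit: 2 × 28.085 = 56.170 g.
Weight fraction Si = 56.170 / 212.128 = 0.2648.

26.48 mass %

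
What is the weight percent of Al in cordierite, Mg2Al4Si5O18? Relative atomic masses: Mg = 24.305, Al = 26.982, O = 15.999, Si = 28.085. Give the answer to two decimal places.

Molar mass of Mg2Al4Si5O18: 2×24.305 + 4×26.982 + 5×28.085 + 18×15.999 = 584.945 g/mol.
Mass of Al per formula unit: 4 × 26.982 = 107.928 g.
Weight fraction Al = 107.928 / 584.945 = 0.1845.

18.45 wt%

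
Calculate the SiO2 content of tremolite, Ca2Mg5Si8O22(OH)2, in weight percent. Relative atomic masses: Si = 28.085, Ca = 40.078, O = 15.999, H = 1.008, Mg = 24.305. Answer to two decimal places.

59.17 wt%

M(Ca2Mg5Si8O22(OH)2) = 812.353 g/mol; M(SiO2) = 60.083 g/mol.
Moles SiO2 per formula unit = 8 Si ÷ 1 = 8.0000.
SiO2 fraction = (8.0000 × 60.083) / 812.353 = 480.664/812.353 = 0.5917.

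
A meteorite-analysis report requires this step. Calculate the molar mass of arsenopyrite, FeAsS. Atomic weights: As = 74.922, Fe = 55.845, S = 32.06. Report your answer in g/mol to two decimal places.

162.83 g/mol

The formula mass is the sum 1(55.845) + 1(74.922) + 1(32.06).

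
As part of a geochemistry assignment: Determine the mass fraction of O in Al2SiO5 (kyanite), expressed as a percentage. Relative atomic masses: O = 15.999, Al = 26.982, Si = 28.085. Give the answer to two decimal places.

Formula mass = 2*26.982 + 1*28.085 + 5*15.999 = 162.044 g/mol, of which 79.995 g is O.
So O makes up 79.995/162.044 = 0.4937 of the mass, i.e. 49.37%.

49.37 weight percent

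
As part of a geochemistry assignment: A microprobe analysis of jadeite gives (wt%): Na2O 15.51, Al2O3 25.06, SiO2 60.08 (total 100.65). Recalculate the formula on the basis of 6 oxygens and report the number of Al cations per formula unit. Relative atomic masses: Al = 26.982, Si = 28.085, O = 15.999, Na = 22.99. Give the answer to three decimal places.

Na2O: 15.51/61.979 = 0.25025 mol → 0.50050 mol Na, 0.25025 mol O.
Al2O3: 25.06/101.961 = 0.24578 mol → 0.49156 mol Al, 0.73734 mol O.
SiO2: 60.08/60.083 = 0.99995 mol → 0.99995 mol Si, 1.99990 mol O.
Total oxygen = 2.98749 mol. Normalization factor = 6/2.98749 = 2.00837.
Al per 6 O = 0.49156 × 2.00837 = 0.987.

0.987 Al apfu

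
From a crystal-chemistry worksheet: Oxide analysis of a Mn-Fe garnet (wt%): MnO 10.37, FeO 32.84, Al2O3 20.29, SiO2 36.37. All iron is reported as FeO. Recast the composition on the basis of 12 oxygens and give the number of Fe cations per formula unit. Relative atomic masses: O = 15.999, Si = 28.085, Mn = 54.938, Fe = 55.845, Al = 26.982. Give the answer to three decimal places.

2.275 Fe apfu

10.37 wt% MnO ÷ 70.937 g/mol = 0.14619 mol, giving 0.14619 Mn and 0.14619 O.
32.84 wt% FeO ÷ 71.844 g/mol = 0.45710 mol, giving 0.45710 Fe and 0.45710 O.
20.29 wt% Al2O3 ÷ 101.961 g/mol = 0.19900 mol, giving 0.39800 Al and 0.59700 O.
36.37 wt% SiO2 ÷ 60.083 g/mol = 0.60533 mol, giving 0.60533 Si and 1.21066 O.
Oxygen sums to 2.41095; scaling by 12/2.41095 = 4.97729 puts the formula on 12 O.
Fe: 0.45710 × 4.97729 = 2.275 atoms per formula unit.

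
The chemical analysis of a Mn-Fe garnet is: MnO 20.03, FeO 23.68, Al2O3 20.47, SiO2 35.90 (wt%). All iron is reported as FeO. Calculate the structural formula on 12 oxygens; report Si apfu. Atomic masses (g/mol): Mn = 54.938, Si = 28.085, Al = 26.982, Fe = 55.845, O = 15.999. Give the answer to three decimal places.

2.976 Si apfu

20.03 wt% MnO ÷ 70.937 g/mol = 0.28236 mol, giving 0.28236 Mn and 0.28236 O.
23.68 wt% FeO ÷ 71.844 g/mol = 0.32960 mol, giving 0.32960 Fe and 0.32960 O.
20.47 wt% Al2O3 ÷ 101.961 g/mol = 0.20076 mol, giving 0.40152 Al and 0.60228 O.
35.90 wt% SiO2 ÷ 60.083 g/mol = 0.59751 mol, giving 0.59751 Si and 1.19502 O.
Oxygen sums to 2.40926; scaling by 12/2.40926 = 4.98078 puts the formula on 12 O.
Si: 0.59751 × 4.98078 = 2.976 atoms per formula unit.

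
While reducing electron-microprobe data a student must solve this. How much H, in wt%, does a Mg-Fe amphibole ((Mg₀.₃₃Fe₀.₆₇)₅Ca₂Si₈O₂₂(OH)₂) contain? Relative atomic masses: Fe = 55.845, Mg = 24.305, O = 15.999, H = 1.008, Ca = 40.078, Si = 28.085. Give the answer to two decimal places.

0.22 wt%

M((Mg₀.₃₃Fe₀.₆₇)₅Ca₂Si₈O₂₂(OH)₂) = 918.012 g/mol.
H contributes 2 × 1.008 = 2.016 g per mole.
2.016/918.012 = 0.0022 → 0.22%.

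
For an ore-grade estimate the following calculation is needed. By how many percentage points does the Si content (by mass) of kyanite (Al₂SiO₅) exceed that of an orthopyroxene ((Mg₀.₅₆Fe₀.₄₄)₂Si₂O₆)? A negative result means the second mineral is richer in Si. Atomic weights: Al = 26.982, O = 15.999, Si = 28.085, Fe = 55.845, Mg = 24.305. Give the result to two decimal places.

Si in Al₂SiO₅: molar mass 162.044 g/mol; 1×28.085 = 28.085 g → 17.33 wt%.
Si in (Mg₀.₅₆Fe₀.₄₄)₂Si₂O₆: molar mass 228.529 g/mol; 2×28.085 = 56.170 g → 24.58 wt%.
Difference = 17.33 − 24.58 = -7.25 percentage points.

-7.25 percentage points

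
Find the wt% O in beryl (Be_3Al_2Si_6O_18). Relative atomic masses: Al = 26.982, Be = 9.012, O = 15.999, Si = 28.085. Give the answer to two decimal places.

Formula mass = 3*9.012 + 2*26.982 + 6*28.085 + 18*15.999 = 537.492 g/mol, of which 287.982 g is O.
So O makes up 287.982/537.492 = 0.5358 of the mass, i.e. 53.58%.

53.58 wt%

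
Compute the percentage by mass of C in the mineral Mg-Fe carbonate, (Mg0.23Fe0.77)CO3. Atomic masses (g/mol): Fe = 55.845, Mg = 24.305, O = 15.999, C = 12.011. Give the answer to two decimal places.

11.06 weight percent

Molar mass of (Mg0.23Fe0.77)CO3: 0.23·24.305 + 0.77·55.845 + 1·12.011 + 3·15.999 = 108.599 g/mol.
Mass of C per formula unit: 1 × 12.011 = 12.011 g.
Weight fraction C = 12.011 / 108.599 = 0.1106.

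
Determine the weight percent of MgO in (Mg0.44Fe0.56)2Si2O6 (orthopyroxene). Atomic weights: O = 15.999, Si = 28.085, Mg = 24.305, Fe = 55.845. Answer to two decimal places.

15.02 wt%

M((Mg0.44Fe0.56)2Si2O6) = 236.099 g/mol; M(MgO) = 40.304 g/mol.
Moles MgO per formula unit = 0.88 Mg ÷ 1 = 0.8800.
MgO fraction = (0.8800 × 40.304) / 236.099 = 35.468/236.099 = 0.1502.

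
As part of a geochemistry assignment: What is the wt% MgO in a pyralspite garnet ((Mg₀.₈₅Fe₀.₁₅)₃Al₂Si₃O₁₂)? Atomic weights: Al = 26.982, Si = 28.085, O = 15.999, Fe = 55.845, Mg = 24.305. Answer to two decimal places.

24.63 wt%

Molar mass of (Mg₀.₈₅Fe₀.₁₅)₃Al₂Si₃O₁₂ = 2.55*24.305 + 0.45*55.845 + 2*26.982 + 3*28.085 + 12*15.999 = 417.315 g/mol.
Each formula unit contains 2.55 Mg, equivalent to 2.55/1 = 2.5500 mol MgO.
M(MgO) = 1×24.305 + 1×15.999 = 40.304 g/mol.
Mass of MgO per formula unit = 2.5500 × 40.304 = 102.775 g.
MgO wt% = 102.775 / 417.315 × 100 = 24.63%.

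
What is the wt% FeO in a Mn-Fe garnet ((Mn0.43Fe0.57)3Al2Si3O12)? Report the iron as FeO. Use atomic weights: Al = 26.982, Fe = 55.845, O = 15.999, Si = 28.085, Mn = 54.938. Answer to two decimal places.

M((Mn0.43Fe0.57)3Al2Si3O12) = 496.572 g/mol; M(FeO) = 71.844 g/mol.
Moles FeO per formula unit = 1.71 Fe ÷ 1 = 1.7100.
FeO fraction = (1.7100 × 71.844) / 496.572 = 122.853/496.572 = 0.2474.

24.74 wt%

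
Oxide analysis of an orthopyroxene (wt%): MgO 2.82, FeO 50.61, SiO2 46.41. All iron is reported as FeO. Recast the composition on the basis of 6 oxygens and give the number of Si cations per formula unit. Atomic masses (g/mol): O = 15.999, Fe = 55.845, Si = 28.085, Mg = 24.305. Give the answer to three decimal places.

2.82 wt% MgO ÷ 40.304 g/mol = 0.06997 mol, giving 0.06997 Mg and 0.06997 O.
50.61 wt% FeO ÷ 71.844 g/mol = 0.70444 mol, giving 0.70444 Fe and 0.70444 O.
46.41 wt% SiO2 ÷ 60.083 g/mol = 0.77243 mol, giving 0.77243 Si and 1.54486 O.
Oxygen sums to 2.31927; scaling by 6/2.31927 = 2.58702 puts the formula on 6 O.
Si: 0.77243 × 2.58702 = 1.998 atoms per formula unit.

1.998 Si apfu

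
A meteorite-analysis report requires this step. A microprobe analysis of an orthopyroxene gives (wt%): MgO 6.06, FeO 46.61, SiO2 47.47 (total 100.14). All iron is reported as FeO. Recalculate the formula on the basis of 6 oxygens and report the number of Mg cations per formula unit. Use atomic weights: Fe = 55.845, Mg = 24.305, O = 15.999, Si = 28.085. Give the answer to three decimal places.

MgO: 6.06/40.304 = 0.15036 mol → 0.15036 mol Mg, 0.15036 mol O.
FeO: 46.61/71.844 = 0.64877 mol → 0.64877 mol Fe, 0.64877 mol O.
SiO2: 47.47/60.083 = 0.79007 mol → 0.79007 mol Si, 1.58014 mol O.
Total oxygen = 2.37927 mol. Normalization factor = 6/2.37927 = 2.52178.
Mg per 6 O = 0.15036 × 2.52178 = 0.379.

0.379 Mg apfu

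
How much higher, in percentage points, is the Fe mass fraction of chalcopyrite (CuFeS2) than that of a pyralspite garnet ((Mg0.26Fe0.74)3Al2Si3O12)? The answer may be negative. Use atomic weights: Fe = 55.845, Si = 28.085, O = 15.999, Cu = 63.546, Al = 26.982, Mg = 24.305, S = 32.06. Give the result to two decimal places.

4.23 percentage points

First mineral: 55.845 g Fe in 183.511 g formula = 30.43 wt% Fe.
Second mineral: 123.976 g Fe in 473.141 g formula = 26.20 wt% Fe.
30.43% − 26.20% gives a difference of 4.23 percentage points.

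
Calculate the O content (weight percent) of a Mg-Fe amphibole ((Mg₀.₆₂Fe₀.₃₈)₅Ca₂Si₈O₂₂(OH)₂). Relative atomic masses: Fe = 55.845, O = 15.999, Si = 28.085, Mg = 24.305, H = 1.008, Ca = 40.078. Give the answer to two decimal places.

44.02 weight percent

Molar mass of (Mg₀.₆₂Fe₀.₃₈)₅Ca₂Si₈O₂₂(OH)₂: 3.10·24.305 + 1.90·55.845 + 2·40.078 + 8·28.085 + 24·15.999 + 2·1.008 = 872.279 g/mol.
Mass of O per formula unit: 24 × 15.999 = 383.976 g.
Weight fraction O = 383.976 / 872.279 = 0.4402.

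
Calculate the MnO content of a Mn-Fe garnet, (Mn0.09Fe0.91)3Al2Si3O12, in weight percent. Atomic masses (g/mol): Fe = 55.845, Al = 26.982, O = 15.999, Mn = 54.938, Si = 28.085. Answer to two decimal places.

M((Mn0.09Fe0.91)3Al2Si3O12) = 497.497 g/mol; M(MnO) = 70.937 g/mol.
Moles MnO per formula unit = 0.27 Mn ÷ 1 = 0.2700.
MnO fraction = (0.2700 × 70.937) / 497.497 = 19.153/497.497 = 0.0385.

3.85 wt%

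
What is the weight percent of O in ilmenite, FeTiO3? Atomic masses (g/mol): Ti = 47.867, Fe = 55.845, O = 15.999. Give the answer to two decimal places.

31.64 weight percent

Molar mass of FeTiO3: 1·55.845 + 1·47.867 + 3·15.999 = 151.709 g/mol.
Mass of O per formula unit: 3 × 15.999 = 47.997 g.
Weight fraction O = 47.997 / 151.709 = 0.3164.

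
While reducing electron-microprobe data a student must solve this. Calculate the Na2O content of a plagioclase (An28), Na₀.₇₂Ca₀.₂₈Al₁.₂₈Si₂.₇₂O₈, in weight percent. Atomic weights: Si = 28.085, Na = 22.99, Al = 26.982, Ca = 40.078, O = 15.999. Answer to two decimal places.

8.37 wt%

Formula mass = 266.695 g/mol.
0.72 Na → 0.3600 mol Na2O per formula unit; M(Na2O) = 61.979, so Na2O mass = 22.312 g.
22.312/266.695 × 100 = 8.37 wt%.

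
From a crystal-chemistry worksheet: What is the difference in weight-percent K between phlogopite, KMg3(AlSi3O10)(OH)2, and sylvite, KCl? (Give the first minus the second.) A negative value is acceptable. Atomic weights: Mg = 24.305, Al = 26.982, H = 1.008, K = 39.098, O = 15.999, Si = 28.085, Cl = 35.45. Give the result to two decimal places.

-43.08 percentage points

M(KMg3(AlSi3O10)(OH)2) = 417.254 g/mol, so wt% K = 39.098/417.254 × 100 = 9.37%.
M(KCl) = 74.548 g/mol, so wt% K = 39.098/74.548 × 100 = 52.45%.
9.37 − 52.45 = -43.08 pp.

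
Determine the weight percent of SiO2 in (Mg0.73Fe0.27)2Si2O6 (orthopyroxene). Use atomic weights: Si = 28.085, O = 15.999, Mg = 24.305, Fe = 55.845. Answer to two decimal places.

Formula mass = 217.806 g/mol.
2 Si → 2.0000 mol SiO2 per formula unit; M(SiO2) = 60.083, so SiO2 mass = 120.166 g.
120.166/217.806 × 100 = 55.17 wt%.

55.17 wt%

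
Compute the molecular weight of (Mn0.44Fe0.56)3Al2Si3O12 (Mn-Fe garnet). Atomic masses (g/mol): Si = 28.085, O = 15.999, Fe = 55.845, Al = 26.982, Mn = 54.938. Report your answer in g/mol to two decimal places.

496.54 g/mol

M = 1.32·54.938 + 1.68·55.845 + 2·26.982 + 3·28.085 + 12·15.999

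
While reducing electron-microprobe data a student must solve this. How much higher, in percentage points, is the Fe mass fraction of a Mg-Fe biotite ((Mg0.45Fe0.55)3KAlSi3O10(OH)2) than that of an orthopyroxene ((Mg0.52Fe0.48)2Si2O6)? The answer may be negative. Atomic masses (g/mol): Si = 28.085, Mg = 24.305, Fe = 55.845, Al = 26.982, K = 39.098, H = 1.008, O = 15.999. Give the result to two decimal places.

-3.57 percentage points

M((Mg0.45Fe0.55)3KAlSi3O10(OH)2) = 469.295 g/mol, so wt% Fe = 92.144/469.295 × 100 = 19.63%.
M((Mg0.52Fe0.48)2Si2O6) = 231.052 g/mol, so wt% Fe = 53.611/231.052 × 100 = 23.20%.
19.63 − 23.20 = -3.57 pp.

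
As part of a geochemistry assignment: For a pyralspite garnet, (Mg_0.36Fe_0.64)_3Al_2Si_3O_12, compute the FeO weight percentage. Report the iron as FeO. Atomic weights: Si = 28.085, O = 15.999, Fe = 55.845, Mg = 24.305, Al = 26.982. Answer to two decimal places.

Molar mass of (Mg_0.36Fe_0.64)_3Al_2Si_3O_12 = 1.08×24.305 + 1.92×55.845 + 2×26.982 + 3×28.085 + 12×15.999 = 463.679 g/mol.
Each formula unit contains 1.92 Fe, equivalent to 1.92/1 = 1.9200 mol FeO.
M(FeO) = 1×55.845 + 1×15.999 = 71.844 g/mol.
Mass of FeO per formula unit = 1.9200 × 71.844 = 137.940 g.
FeO wt% = 137.940 / 463.679 × 100 = 29.75%.

29.75 wt%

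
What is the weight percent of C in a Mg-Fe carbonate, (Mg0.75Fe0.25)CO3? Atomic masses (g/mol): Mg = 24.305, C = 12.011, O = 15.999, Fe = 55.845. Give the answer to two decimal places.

13.03 wt%

Molar mass of (Mg0.75Fe0.25)CO3: 0.75*24.305 + 0.25*55.845 + 1*12.011 + 3*15.999 = 92.198 g/mol.
Mass of C per formula unit: 1 × 12.011 = 12.011 g.
Weight fraction C = 12.011 / 92.198 = 0.1303.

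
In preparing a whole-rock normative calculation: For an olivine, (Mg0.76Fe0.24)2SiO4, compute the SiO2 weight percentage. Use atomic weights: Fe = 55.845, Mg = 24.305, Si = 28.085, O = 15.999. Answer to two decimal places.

Molar mass of (Mg0.76Fe0.24)2SiO4 = 1.52*24.305 + 0.48*55.845 + 1*28.085 + 4*15.999 = 155.830 g/mol.
Each formula unit contains 1 Si, equivalent to 1/1 = 1.0000 mol SiO2.
M(SiO2) = 1×28.085 + 2×15.999 = 60.083 g/mol.
Mass of SiO2 per formula unit = 1.0000 × 60.083 = 60.083 g.
SiO2 wt% = 60.083 / 155.830 × 100 = 38.56%.

38.56 wt%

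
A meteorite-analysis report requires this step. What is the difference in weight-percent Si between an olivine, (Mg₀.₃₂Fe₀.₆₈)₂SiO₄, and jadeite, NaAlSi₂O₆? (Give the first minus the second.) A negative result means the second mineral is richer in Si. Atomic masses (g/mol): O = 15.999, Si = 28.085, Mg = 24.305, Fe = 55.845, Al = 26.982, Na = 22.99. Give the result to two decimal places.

M((Mg₀.₃₂Fe₀.₆₈)₂SiO₄) = 183.585 g/mol, so wt% Si = 28.085/183.585 × 100 = 15.30%.
M(NaAlSi₂O₆) = 202.136 g/mol, so wt% Si = 56.170/202.136 × 100 = 27.79%.
15.30 − 27.79 = -12.49 pp.

-12.49 percentage points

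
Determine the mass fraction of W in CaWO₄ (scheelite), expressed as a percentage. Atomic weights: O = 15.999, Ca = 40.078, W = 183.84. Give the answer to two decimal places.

63.85 wt%

M(CaWO₄) = 287.914 g/mol.
W contributes 1 × 183.84 = 183.840 g per mole.
183.840/287.914 = 0.6385 → 63.85%.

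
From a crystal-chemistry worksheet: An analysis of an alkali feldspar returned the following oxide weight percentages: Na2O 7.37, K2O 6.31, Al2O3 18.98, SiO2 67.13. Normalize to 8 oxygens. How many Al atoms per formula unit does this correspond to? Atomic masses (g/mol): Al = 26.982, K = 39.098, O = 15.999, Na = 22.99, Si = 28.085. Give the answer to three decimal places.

1.000 Al apfu

Na2O: 7.37/61.979 = 0.11891 mol → 0.23782 mol Na, 0.11891 mol O.
K2O: 6.31/94.195 = 0.06699 mol → 0.13398 mol K, 0.06699 mol O.
Al2O3: 18.98/101.961 = 0.18615 mol → 0.37230 mol Al, 0.55845 mol O.
SiO2: 67.13/60.083 = 1.11729 mol → 1.11729 mol Si, 2.23458 mol O.
Total oxygen = 2.97893 mol. Normalization factor = 8/2.97893 = 2.68553.
Al per 8 O = 0.37230 × 2.68553 = 1.000.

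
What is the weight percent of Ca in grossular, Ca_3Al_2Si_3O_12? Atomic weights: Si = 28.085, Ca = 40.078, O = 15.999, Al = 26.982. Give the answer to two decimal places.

M(Ca_3Al_2Si_3O_12) = 450.441 g/mol.
Ca contributes 3 × 40.078 = 120.234 g per mole.
120.234/450.441 = 0.2669 → 26.69%.

26.69 mass %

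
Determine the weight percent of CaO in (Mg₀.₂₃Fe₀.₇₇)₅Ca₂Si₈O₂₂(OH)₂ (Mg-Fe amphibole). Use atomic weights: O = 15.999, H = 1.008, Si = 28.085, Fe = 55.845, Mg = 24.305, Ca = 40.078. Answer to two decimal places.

12.01 wt%

M((Mg₀.₂₃Fe₀.₇₇)₅Ca₂Si₈O₂₂(OH)₂) = 933.782 g/mol; M(CaO) = 56.077 g/mol.
Moles CaO per formula unit = 2 Ca ÷ 1 = 2.0000.
CaO fraction = (2.0000 × 56.077) / 933.782 = 112.154/933.782 = 0.1201.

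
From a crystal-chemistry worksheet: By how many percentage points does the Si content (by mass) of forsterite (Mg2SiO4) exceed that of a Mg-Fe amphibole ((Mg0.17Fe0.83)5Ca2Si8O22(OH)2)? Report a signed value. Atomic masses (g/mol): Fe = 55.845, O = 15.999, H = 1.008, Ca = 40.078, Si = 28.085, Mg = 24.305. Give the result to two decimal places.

-3.86 percentage points

First mineral: 28.085 g Si in 140.691 g formula = 19.96 wt% Si.
Second mineral: 224.680 g Si in 943.244 g formula = 23.82 wt% Si.
19.96% − 23.82% gives a difference of -3.86 percentage points.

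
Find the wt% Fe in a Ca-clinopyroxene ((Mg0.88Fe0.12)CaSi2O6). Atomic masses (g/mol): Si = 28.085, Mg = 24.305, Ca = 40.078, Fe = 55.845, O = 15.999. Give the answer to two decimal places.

3.04 wt%

Molar mass of (Mg0.88Fe0.12)CaSi2O6: 0.88×24.305 + 0.12×55.845 + 1×40.078 + 2×28.085 + 6×15.999 = 220.332 g/mol.
Mass of Fe per formula unit: 0.12 × 55.845 = 6.701 g.
Weight fraction Fe = 6.701 / 220.332 = 0.0304.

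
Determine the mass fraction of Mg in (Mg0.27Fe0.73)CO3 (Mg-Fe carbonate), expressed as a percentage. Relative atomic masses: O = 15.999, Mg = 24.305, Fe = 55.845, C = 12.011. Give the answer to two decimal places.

6.11 wt%

Molar mass of (Mg0.27Fe0.73)CO3: 0.27×24.305 + 0.73×55.845 + 1×12.011 + 3×15.999 = 107.337 g/mol.
Mass of Mg per formula unit: 0.27 × 24.305 = 6.562 g.
Weight fraction Mg = 6.562 / 107.337 = 0.0611.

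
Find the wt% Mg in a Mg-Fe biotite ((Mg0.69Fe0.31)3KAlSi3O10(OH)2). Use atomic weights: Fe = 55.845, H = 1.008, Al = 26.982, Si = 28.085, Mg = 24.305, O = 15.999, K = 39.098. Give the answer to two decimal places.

11.27 weight percent

Molar mass of (Mg0.69Fe0.31)3KAlSi3O10(OH)2: 2.07·24.305 + 0.93·55.845 + 1·39.098 + 1·26.982 + 3·28.085 + 12·15.999 + 2·1.008 = 446.586 g/mol.
Mass of Mg per formula unit: 2.07 × 24.305 = 50.311 g.
Weight fraction Mg = 50.311 / 446.586 = 0.1127.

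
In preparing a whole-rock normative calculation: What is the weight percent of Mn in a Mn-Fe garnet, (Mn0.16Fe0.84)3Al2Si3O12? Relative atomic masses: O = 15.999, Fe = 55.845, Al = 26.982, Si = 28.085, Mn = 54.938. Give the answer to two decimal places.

Molar mass of (Mn0.16Fe0.84)3Al2Si3O12: 0.48×54.938 + 2.52×55.845 + 2×26.982 + 3×28.085 + 12×15.999 = 497.307 g/mol.
Mass of Mn per formula unit: 0.48 × 54.938 = 26.370 g.
Weight fraction Mn = 26.370 / 497.307 = 0.0530.

5.30 wt%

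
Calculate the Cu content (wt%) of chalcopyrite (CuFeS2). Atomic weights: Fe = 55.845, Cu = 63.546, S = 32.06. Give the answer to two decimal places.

34.63 wt%

Molar mass of CuFeS2: 1*63.546 + 1*55.845 + 2*32.06 = 183.511 g/mol.
Mass of Cu per formula unit: 1 × 63.546 = 63.546 g.
Weight fraction Cu = 63.546 / 183.511 = 0.3463.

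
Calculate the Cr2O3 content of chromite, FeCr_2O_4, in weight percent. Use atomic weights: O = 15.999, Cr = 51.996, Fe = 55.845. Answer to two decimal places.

Molar mass of FeCr_2O_4 = 1×55.845 + 2×51.996 + 4×15.999 = 223.833 g/mol.
Each formula unit contains 2 Cr, equivalent to 2/2 = 1.0000 mol Cr2O3.
M(Cr2O3) = 2×51.996 + 3×15.999 = 151.989 g/mol.
Mass of Cr2O3 per formula unit = 1.0000 × 151.989 = 151.989 g.
Cr2O3 wt% = 151.989 / 223.833 × 100 = 67.90%.

67.90 wt%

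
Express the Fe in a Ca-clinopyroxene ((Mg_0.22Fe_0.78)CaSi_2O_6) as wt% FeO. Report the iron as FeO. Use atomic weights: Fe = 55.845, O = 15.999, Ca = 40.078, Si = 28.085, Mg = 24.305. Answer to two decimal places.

Molar mass of (Mg_0.22Fe_0.78)CaSi_2O_6 = 0.22×24.305 + 0.78×55.845 + 1×40.078 + 2×28.085 + 6×15.999 = 241.148 g/mol.
Each formula unit contains 0.78 Fe, equivalent to 0.78/1 = 0.7800 mol FeO.
M(FeO) = 1×55.845 + 1×15.999 = 71.844 g/mol.
Mass of FeO per formula unit = 0.7800 × 71.844 = 56.038 g.
FeO wt% = 56.038 / 241.148 × 100 = 23.24%.

23.24 wt%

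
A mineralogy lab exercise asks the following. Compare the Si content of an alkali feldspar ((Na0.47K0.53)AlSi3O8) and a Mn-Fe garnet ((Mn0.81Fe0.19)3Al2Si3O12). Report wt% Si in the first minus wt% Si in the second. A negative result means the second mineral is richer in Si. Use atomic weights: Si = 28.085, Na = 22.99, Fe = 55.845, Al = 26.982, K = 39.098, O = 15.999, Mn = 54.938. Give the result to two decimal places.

14.12 percentage points

First mineral: 84.255 g Si in 270.756 g formula = 31.12 wt% Si.
Second mineral: 84.255 g Si in 495.538 g formula = 17.00 wt% Si.
31.12% − 17.00% gives a difference of 14.12 percentage points.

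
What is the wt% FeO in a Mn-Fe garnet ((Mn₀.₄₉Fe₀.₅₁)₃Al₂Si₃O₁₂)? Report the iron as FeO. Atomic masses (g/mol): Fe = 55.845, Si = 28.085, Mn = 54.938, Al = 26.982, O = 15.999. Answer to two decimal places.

22.14 wt%

Formula mass = 496.409 g/mol.
1.53 Fe → 1.5300 mol FeO per formula unit; M(FeO) = 71.844, so FeO mass = 109.921 g.
109.921/496.409 × 100 = 22.14 wt%.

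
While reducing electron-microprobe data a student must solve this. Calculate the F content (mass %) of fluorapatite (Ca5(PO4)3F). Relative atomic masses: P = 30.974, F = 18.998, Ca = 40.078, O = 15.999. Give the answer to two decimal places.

Formula mass = 5*40.078 + 3*30.974 + 12*15.999 + 1*18.998 = 504.298 g/mol, of which 18.998 g is F.
So F makes up 18.998/504.298 = 0.0377 of the mass, i.e. 3.77%.

3.77 mass %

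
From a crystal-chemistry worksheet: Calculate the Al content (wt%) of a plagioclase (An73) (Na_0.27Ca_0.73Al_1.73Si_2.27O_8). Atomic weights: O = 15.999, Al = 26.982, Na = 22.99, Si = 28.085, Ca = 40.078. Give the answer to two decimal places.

Molar mass of Na_0.27Ca_0.73Al_1.73Si_2.27O_8: 0.27*22.99 + 0.73*40.078 + 1.73*26.982 + 2.27*28.085 + 8*15.999 = 273.888 g/mol.
Mass of Al per formula unit: 1.73 × 26.982 = 46.679 g.
Weight fraction Al = 46.679 / 273.888 = 0.1704.

17.04 wt%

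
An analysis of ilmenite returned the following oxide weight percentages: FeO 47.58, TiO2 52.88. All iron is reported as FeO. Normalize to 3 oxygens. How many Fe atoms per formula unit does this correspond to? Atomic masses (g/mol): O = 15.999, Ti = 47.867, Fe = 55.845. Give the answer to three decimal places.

1.000 Fe apfu

FeO (M=71.844): mol = 0.66227; Fe = 0.66227, O = 0.66227.
TiO2 (M=79.865): mol = 0.66212; Ti = 0.66212, O = 1.32424.
ΣO = 1.98651; factor = 3/ΣO = 1.51019.
Fe apfu = 0.66227 × 1.51019 = 1.000.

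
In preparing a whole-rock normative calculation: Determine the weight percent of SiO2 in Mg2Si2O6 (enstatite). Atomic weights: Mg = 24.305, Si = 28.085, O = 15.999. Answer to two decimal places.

59.85 wt%

Molar mass of Mg2Si2O6 = 2×24.305 + 2×28.085 + 6×15.999 = 200.774 g/mol.
Each formula unit contains 2 Si, equivalent to 2/1 = 2.0000 mol SiO2.
M(SiO2) = 1×28.085 + 2×15.999 = 60.083 g/mol.
Mass of SiO2 per formula unit = 2.0000 × 60.083 = 120.166 g.
SiO2 wt% = 120.166 / 200.774 × 100 = 59.85%.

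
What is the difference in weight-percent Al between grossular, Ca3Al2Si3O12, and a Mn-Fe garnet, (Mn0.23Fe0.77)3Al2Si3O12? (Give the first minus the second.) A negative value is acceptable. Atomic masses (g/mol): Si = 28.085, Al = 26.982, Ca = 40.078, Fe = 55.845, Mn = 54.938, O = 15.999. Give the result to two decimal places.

First mineral: 53.964 g Al in 450.441 g formula = 11.98 wt% Al.
Second mineral: 53.964 g Al in 497.116 g formula = 10.86 wt% Al.
11.98% − 10.86% gives a difference of 1.12 percentage points.

1.12 percentage points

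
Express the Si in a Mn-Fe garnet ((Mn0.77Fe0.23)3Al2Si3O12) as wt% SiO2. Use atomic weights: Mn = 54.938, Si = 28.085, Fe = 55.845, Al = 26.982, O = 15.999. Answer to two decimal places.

Formula mass = 495.647 g/mol.
3 Si → 3.0000 mol SiO2 per formula unit; M(SiO2) = 60.083, so SiO2 mass = 180.249 g.
180.249/495.647 × 100 = 36.37 wt%.

36.37 wt%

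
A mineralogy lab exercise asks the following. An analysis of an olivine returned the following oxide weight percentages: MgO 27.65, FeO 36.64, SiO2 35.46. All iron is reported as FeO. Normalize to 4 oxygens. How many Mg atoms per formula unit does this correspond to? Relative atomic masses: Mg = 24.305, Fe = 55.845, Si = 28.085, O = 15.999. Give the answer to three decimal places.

1.155 Mg apfu

MgO (M=40.304): mol = 0.68604; Mg = 0.68604, O = 0.68604.
FeO (M=71.844): mol = 0.50999; Fe = 0.50999, O = 0.50999.
SiO2 (M=60.083): mol = 0.59018; Si = 0.59018, O = 1.18036.
ΣO = 2.37639; factor = 4/ΣO = 1.68323.
Mg apfu = 0.68604 × 1.68323 = 1.155.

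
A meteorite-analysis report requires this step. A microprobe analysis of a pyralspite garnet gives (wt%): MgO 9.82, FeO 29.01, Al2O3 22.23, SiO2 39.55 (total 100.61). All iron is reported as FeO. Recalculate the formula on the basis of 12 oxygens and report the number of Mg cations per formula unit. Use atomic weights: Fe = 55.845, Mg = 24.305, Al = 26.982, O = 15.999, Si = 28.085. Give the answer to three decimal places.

1.117 Mg apfu

MgO: 9.82/40.304 = 0.24365 mol → 0.24365 mol Mg, 0.24365 mol O.
FeO: 29.01/71.844 = 0.40379 mol → 0.40379 mol Fe, 0.40379 mol O.
Al2O3: 22.23/101.961 = 0.21802 mol → 0.43604 mol Al, 0.65406 mol O.
SiO2: 39.55/60.083 = 0.65826 mol → 0.65826 mol Si, 1.31652 mol O.
Total oxygen = 2.61802 mol. Normalization factor = 12/2.61802 = 4.58362.
Mg per 12 O = 0.24365 × 4.58362 = 1.117.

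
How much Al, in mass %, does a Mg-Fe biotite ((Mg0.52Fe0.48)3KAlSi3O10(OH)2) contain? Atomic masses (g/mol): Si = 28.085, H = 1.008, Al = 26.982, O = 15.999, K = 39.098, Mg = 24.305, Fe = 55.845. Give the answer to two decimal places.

Molar mass of (Mg0.52Fe0.48)3KAlSi3O10(OH)2: 1.56·24.305 + 1.44·55.845 + 1·39.098 + 1·26.982 + 3·28.085 + 12·15.999 + 2·1.008 = 462.672 g/mol.
Mass of Al per formula unit: 1 × 26.982 = 26.982 g.
Weight fraction Al = 26.982 / 462.672 = 0.0583.

5.83 mass %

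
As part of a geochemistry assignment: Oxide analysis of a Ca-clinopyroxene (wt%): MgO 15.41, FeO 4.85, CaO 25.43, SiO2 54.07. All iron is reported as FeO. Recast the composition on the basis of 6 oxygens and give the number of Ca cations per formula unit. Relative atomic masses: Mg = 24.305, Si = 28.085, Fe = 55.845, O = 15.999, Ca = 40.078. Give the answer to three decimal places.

MgO (M=40.304): mol = 0.38234; Mg = 0.38234, O = 0.38234.
FeO (M=71.844): mol = 0.06751; Fe = 0.06751, O = 0.06751.
CaO (M=56.077): mol = 0.45348; Ca = 0.45348, O = 0.45348.
SiO2 (M=60.083): mol = 0.89992; Si = 0.89992, O = 1.79984.
ΣO = 2.70317; factor = 6/ΣO = 2.21962.
Ca apfu = 0.45348 × 2.21962 = 1.007.

1.007 Ca apfu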